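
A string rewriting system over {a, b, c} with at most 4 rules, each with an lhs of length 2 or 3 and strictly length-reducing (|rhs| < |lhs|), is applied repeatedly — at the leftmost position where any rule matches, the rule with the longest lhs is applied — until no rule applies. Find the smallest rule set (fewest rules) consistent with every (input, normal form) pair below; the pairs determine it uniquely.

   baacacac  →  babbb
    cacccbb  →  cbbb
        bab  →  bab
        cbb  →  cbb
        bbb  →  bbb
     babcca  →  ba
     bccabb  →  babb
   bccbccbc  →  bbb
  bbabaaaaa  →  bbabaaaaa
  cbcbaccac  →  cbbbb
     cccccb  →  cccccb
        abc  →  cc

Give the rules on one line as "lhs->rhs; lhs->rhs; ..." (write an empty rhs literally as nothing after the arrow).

abc->cc; ac->b; bc->b

  | baacacac => babacac => babbac => babbb
  | cacccbb => cbccbb => cbcbb => cbbb
  | bab
  | cbb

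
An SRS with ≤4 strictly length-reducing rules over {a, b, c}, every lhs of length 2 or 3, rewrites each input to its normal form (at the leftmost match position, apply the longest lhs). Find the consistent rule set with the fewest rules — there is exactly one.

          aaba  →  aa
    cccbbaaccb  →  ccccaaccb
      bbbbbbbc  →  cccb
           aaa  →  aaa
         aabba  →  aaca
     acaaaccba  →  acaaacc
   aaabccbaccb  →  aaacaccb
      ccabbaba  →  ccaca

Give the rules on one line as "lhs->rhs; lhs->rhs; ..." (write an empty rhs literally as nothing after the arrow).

  | aaba => aa
  | cccbbaaccb => ccccaaccb
  | bbbbbbbc => cbbbbbc => ccbbbc => cccbc => cccb
  | aaa

ba->; bb->c; bc->b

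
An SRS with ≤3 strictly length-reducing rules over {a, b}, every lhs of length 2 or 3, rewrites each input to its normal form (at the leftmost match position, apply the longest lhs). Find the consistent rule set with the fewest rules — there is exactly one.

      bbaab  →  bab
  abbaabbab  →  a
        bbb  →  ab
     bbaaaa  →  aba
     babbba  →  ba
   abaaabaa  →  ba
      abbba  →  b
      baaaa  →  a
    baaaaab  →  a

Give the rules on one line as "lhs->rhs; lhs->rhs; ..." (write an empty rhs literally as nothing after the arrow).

  | bbaab => aaab => bab
  | abbaabbab => aaaabbab => baabbab => abbbab => aabab => bbab => aab => bb => a
  | bbb => ab
  | bbaaaa => aaaaa => baaa => aba

aa->b; baa->ab; bb->a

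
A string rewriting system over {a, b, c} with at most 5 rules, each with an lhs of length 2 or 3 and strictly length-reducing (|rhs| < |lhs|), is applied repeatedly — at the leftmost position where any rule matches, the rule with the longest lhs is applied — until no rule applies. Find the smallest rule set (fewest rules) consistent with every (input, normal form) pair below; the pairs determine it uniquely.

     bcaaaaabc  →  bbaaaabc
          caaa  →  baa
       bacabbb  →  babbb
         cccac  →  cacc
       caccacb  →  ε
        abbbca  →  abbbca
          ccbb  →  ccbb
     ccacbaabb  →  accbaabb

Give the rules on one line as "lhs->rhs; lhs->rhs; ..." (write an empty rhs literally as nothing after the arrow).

bac->b; bcb->; caa->ba; cca->ac

  | bcaaaaabc => bbaaaabc
  | caaa => baa
  | bacabbb => babbb
  | cccac => cacc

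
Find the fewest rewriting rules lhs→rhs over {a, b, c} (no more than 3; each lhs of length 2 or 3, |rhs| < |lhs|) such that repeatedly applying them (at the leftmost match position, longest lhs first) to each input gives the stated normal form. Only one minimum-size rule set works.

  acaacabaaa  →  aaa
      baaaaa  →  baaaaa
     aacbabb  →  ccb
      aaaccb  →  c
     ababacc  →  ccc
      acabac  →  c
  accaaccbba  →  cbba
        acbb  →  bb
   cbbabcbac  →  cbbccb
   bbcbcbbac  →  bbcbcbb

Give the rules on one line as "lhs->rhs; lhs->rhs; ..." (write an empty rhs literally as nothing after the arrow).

  | acaacabaaa => aacabaaa => aabaaa => acaaa => aaa
  | baaaaa
  | aacbabb => ababb => cabb => ccb
  | aaaccb => aacb => ab => c

ab->c; ac->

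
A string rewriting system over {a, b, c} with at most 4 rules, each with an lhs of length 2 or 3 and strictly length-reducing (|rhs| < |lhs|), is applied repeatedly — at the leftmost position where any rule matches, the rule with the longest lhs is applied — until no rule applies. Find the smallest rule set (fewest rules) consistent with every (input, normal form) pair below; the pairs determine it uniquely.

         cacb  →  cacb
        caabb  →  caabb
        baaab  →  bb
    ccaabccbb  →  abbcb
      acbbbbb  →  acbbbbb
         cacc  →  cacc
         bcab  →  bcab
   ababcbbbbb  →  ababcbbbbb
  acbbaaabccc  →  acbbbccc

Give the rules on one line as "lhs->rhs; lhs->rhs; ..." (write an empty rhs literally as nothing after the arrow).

aaa->; cca->; ccb->bc

  | cacb
  | caabb
  | baaab => bb
  | ccaabccbb => abccbb => abbcb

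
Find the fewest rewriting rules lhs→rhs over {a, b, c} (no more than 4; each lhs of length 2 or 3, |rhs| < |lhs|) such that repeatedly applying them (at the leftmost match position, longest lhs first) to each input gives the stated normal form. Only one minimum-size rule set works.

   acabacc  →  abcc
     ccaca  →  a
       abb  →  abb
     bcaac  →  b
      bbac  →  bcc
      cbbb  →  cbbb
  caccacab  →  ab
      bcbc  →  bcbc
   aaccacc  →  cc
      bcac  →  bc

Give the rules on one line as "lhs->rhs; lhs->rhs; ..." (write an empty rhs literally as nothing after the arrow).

  | acabacc => cabacc => abacc => abcc
  | ccaca => caca => aca => ca => a
  | abb
  | bcaac => baac => b

aac->; ac->c; bba->bc; ca->a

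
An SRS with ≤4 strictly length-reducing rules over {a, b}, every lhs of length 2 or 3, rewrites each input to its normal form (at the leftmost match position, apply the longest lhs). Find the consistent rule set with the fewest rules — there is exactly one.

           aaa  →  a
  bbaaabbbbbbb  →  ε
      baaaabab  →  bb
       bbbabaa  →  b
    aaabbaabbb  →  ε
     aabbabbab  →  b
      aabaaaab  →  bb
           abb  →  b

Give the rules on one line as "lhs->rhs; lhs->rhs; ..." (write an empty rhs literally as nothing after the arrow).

aa->; ab->; bbb->a

  | aaa => a
  | bbaaabbbbbbb => bbabbbbbbb => bbbbbbbb => abbbbb => bbbb => ab => ε
  | baaaabab => baabab => bbab => bb
  | bbbabaa => aabaa => baa => b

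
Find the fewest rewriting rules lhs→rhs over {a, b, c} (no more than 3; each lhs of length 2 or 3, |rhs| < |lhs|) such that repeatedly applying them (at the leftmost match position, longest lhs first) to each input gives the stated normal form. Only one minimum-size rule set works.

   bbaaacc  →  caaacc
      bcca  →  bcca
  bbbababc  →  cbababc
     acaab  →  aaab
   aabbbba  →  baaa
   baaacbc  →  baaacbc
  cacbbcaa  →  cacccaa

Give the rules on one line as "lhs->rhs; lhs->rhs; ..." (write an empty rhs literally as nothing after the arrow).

  | bbaaacc => caaacc
  | bcca
  | bbbababc => cbababc
  | acaab => aaab

abb->ba; aca->aa; bb->c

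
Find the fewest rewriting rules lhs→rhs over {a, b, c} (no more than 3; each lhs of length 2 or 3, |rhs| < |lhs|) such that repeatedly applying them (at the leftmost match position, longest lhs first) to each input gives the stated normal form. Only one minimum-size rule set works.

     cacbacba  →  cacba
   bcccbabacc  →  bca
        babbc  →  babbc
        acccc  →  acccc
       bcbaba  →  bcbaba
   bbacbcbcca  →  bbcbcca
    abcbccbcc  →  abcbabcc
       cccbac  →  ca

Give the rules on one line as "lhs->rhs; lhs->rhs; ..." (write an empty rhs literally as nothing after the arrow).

  | cacbacba => cacba
  | bcccbabacc => bcababacc => bcabac => bca
  | babbc
  | acccc

bac->; ccb->ab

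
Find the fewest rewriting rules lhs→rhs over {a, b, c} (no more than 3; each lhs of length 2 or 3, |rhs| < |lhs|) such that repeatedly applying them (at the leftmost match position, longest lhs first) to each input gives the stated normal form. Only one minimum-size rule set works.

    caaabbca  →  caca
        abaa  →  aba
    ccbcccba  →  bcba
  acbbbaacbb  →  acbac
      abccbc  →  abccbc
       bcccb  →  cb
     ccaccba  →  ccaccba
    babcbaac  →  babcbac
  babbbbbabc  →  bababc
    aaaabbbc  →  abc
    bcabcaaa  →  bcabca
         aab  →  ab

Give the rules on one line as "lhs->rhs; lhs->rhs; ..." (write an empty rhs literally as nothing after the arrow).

  | caaabbca => caabbca => cabbca => caca
  | abaa => aba
  | ccbcccba => ccbbcba => cccba => bcba
  | acbbbaacbb => acbaacbb => acbacbb => acbac

aa->a; bb->; ccc->bc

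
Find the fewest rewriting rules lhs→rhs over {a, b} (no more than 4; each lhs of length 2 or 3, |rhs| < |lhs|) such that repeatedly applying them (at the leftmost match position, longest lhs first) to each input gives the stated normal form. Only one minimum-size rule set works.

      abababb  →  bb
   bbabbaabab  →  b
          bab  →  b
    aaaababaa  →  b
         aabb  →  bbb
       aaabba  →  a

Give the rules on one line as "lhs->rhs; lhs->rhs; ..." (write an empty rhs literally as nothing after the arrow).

aa->b; ab->b; ba->a

  | abababb => bababb => ababb => babb => abb => bb
  | bbabbaabab => babbaabab => abbaabab => bbaabab => baabab => aabab => bbab => bab => ab => b
  | bab => ab => b
  | aaaababaa => baababaa => aababaa => bbabaa => babaa => abaa => baa => aa => b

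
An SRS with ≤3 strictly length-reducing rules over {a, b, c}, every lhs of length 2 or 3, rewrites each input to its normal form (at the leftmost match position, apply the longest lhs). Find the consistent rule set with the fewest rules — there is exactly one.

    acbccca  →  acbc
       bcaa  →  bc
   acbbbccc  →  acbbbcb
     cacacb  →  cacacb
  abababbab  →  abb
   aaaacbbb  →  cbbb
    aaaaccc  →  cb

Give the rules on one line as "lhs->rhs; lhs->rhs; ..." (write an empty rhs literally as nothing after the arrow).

  | acbccca => acbcba => acbc
  | bcaa => bc
  | acbbbccc => acbbbcb
  | cacacb

aa->; ba->; ccc->cb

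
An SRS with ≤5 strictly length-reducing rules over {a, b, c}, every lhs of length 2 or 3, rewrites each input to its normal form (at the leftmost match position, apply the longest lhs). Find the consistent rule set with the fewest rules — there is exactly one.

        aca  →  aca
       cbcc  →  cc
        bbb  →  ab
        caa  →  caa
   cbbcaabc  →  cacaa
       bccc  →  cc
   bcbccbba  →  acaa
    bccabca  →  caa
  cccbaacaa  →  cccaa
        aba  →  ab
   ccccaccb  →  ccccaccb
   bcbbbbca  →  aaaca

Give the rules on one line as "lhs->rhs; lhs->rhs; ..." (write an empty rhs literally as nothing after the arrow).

  | aca
  | cbcc => cc
  | bbb => ab
  | caa

ba->b; bb->a; bc->; bcb->ab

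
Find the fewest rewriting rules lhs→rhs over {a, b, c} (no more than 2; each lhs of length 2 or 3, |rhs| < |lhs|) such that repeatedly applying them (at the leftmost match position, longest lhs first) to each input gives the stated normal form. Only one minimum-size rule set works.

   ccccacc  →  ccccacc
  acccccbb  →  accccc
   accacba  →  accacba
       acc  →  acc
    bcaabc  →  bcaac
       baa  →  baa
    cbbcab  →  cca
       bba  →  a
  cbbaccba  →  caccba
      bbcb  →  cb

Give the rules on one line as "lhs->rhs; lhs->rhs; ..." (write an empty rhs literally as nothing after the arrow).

  | ccccacc
  | acccccbb => accccc
  | accacba
  | acc

ab->a; bb->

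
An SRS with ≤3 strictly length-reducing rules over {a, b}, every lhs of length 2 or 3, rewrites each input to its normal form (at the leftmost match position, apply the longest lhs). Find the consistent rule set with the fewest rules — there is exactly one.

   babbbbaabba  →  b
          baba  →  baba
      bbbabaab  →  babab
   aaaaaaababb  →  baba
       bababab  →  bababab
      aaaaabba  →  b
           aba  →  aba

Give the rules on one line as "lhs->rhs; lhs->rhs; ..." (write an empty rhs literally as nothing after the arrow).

  | babbbbaabba => babbaabba => baaabba => bbabba => abba => aa => b
  | baba
  | bbbabaab => babaab => babab
  | aaaaaaababb => baaaaababb => bbaaababb => aaababb => bababb => baba

aa->b; aab->ab; bb->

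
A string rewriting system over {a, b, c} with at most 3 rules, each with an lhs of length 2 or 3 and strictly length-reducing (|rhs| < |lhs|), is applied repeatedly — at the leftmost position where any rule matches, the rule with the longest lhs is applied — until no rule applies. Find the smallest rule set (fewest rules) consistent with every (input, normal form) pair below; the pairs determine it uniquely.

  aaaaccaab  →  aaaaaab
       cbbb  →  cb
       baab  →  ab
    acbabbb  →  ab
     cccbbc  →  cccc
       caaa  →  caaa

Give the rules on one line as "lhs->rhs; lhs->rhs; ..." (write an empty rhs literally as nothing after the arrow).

  | aaaaccaab => aaaacaab => aaaaaab
  | cbbb => cb
  | baab => ab
  | acbabbb => ababbb => abbb => ab

ac->a; ba->; bb->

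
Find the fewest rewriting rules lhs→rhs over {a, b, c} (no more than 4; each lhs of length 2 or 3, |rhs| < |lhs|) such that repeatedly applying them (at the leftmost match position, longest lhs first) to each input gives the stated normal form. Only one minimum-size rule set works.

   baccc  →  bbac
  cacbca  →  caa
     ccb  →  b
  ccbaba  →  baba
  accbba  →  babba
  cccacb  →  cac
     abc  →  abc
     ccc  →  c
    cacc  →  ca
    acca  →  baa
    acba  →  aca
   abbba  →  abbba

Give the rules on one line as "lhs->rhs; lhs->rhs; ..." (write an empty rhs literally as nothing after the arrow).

  | baccc => bbac
  | cacbca => cacca => cbaa => caa
  | ccb => b
  | ccbaba => baba

acc->ba; cb->c; cc->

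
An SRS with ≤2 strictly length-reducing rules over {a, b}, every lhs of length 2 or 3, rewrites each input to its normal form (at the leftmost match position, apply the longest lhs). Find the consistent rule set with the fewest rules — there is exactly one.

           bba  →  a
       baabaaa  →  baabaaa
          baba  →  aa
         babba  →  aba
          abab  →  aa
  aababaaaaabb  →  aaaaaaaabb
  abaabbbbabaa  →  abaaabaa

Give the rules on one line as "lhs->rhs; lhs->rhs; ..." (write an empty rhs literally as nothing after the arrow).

bab->a; bba->a

  | bba => a
  | baabaaa
  | baba => aa
  | babba => aba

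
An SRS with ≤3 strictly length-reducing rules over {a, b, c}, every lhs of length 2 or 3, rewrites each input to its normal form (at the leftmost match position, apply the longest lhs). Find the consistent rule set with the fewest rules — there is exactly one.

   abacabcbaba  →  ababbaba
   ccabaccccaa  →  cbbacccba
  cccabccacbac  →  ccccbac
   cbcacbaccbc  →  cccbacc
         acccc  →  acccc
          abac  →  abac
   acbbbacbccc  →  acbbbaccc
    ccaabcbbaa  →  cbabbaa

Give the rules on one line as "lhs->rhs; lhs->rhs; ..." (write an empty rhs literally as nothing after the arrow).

  | abacabcbaba => ababbcbaba => ababbaba
  | ccabaccccaa => cbbaccccaa => cbbacccba
  | cccabccacbac => ccbbccacbac => ccbcacbac => ccccbac
  | cbcacbaccbc => cccbaccbc => cccbacc

bc->; bca->c; ca->b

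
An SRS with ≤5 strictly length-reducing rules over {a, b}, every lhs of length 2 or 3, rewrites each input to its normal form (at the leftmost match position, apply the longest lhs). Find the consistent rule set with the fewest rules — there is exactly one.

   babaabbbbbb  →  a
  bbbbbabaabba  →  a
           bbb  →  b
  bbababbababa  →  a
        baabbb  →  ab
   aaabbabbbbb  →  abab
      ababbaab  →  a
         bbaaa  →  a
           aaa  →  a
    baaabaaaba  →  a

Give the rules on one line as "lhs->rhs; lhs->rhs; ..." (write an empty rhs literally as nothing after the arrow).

  | babaabbbbbb => baabbbbbb => abbbbbb => abbbb => abb => a
  | bbbbbabaabba => bbbabaabba => babaabba => baabba => abba => aa => a
  | bbb => b
  | bbababbababa => ababbababa => abaababa => aababa => aaba => aa => a

aa->a; aab->a; baa->a; bb->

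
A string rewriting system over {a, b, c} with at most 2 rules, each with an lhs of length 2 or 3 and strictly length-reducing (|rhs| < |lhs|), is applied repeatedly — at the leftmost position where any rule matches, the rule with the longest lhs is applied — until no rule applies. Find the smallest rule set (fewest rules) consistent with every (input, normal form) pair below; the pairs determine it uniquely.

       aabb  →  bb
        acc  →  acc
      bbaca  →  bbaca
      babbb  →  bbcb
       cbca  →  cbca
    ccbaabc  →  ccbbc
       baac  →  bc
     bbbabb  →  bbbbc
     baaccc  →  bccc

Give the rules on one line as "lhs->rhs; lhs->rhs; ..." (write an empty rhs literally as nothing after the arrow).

  | aabb => bb
  | acc
  | bbaca
  | babbb => bbcb

aa->; abb->bc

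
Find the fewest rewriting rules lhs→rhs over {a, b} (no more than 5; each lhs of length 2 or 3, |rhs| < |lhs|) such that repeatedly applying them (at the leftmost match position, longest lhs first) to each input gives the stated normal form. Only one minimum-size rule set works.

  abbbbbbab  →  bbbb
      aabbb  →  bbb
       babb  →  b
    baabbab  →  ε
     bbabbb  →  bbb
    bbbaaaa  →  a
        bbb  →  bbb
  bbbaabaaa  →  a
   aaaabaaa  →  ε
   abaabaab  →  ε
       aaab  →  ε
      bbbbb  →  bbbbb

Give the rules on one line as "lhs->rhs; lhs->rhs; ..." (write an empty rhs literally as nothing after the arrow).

  | abbbbbbab => bbbbab => bbbb
  | aabbb => bbb
  | babb => b
  | baabbab => abbab => ab => ε

aa->; ab->; abb->; baa->a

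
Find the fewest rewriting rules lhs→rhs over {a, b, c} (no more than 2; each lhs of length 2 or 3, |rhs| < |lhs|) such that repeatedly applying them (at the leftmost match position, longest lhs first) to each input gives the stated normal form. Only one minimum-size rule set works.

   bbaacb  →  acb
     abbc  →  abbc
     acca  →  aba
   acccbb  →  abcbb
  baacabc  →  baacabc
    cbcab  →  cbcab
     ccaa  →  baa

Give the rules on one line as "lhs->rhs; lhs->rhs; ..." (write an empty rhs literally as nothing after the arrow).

bba->; cc->b

  | bbaacb => acb
  | abbc
  | acca => aba
  | acccbb => abcbb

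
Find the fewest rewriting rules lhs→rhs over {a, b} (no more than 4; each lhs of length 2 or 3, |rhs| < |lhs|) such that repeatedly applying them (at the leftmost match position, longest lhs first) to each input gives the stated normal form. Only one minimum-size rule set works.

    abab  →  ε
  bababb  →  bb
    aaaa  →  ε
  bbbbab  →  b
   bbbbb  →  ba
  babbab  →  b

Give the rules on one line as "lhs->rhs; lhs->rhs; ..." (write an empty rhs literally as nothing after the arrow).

aa->; aab->; ab->a; bbb->ba

  | abab => aab => ε
  | bababb => baabb => bb
  | aaaa => aa => ε
  | bbbbab => babab => baab => b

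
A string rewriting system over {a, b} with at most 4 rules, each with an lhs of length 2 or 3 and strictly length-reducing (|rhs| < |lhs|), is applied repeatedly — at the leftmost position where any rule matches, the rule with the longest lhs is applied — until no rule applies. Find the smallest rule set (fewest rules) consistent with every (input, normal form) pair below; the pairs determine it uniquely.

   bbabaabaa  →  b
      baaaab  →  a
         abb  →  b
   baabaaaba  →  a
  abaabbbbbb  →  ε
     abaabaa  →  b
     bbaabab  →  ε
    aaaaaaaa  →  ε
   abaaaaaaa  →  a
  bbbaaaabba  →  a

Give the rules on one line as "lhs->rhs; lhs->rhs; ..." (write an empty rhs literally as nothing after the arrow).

  | bbabaabaa => bbbaabaa => abaabaa => aabaa => baa => b
  | baaaab => baab => bb => a
  | abb => b
  | baabaaaba => bbaaaba => bbaaba => bbaba => bbba => aba => a

aa->; ab->; bb->a; bba->bb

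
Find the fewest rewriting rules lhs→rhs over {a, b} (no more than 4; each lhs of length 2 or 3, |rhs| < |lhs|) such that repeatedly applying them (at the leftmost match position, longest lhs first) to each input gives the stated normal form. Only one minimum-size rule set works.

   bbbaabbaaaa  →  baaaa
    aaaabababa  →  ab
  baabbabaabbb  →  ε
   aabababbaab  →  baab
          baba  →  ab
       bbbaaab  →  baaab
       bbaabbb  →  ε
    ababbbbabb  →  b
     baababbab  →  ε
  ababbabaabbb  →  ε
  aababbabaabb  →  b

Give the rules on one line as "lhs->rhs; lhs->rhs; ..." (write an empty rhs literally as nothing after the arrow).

  | bbbaabbaaaa => baabbaaaa => babbaaaa => bbbaaaa => baaaa
  | aaaabababa => aaaabbaba => aaabbaba => aabbaba => abbaba => bbaba => abba => bba => ab
  | baabbabaabbb => babbabaabbb => bbbabaabbb => babaabbb => bbaabbb => ababbb => abbbb => bbbb => bb => ε
  | aabababbaab => aabbabbaab => abbabbaab => bbabbaab => abbbaab => bbbaab => baab

abb->bb; bab->bb; bb->; bba->ab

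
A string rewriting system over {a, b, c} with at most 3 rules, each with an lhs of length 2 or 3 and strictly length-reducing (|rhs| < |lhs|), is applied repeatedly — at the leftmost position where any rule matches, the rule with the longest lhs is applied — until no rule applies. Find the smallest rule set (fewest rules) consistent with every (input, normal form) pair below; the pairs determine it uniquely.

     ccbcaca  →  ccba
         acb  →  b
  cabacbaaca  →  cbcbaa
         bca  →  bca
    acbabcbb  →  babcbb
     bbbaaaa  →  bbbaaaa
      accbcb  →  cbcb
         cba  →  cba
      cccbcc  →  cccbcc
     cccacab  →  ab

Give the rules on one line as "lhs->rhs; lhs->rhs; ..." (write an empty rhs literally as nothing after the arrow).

aba->b; ac->; cac->ac

  | ccbcaca => ccbaca => ccba
  | acb => b
  | cabacbaaca => cbcbaaca => cbcbaa
  | bca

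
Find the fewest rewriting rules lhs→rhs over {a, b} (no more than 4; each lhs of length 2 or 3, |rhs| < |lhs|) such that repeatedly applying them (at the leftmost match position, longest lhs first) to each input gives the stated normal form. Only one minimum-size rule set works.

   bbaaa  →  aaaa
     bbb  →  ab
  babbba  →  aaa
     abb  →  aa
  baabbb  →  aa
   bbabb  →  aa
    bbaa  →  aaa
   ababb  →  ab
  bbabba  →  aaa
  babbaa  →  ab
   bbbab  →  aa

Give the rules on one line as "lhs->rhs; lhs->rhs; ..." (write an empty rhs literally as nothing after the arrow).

  | bbaaa => aaaa
  | bbb => ab
  | babbba => bbbba => abba => aaa
  | abb => aa

aab->ab; ba->b; bb->a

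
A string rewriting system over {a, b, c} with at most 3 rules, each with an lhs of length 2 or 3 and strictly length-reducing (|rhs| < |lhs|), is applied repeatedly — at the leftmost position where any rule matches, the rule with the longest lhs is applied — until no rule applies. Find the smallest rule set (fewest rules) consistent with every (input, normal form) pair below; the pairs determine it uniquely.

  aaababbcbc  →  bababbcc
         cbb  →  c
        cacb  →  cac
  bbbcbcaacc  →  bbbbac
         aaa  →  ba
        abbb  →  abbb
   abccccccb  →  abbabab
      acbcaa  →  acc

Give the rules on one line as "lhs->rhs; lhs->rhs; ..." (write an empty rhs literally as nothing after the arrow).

  | aaababbcbc => bababbcbc => bababbcc
  | cbb => cb => c
  | cacb => cac
  | bbbcbcaacc => bbbccaacc => bbbccbcc => bbbcccc => bbbbac

aa->b; cb->c; ccc->ba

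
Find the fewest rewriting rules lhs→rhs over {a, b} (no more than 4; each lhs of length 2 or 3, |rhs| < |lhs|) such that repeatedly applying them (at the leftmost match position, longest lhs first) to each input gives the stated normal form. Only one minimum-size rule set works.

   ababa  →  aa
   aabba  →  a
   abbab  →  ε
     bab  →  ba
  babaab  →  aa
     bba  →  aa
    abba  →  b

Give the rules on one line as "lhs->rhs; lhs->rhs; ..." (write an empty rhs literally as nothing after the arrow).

ab->a; aba->b; bb->; bba->aa

  | ababa => bba => aa
  | aabba => aaba => ab => a
  | abbab => abab => bb => ε
  | bab => ba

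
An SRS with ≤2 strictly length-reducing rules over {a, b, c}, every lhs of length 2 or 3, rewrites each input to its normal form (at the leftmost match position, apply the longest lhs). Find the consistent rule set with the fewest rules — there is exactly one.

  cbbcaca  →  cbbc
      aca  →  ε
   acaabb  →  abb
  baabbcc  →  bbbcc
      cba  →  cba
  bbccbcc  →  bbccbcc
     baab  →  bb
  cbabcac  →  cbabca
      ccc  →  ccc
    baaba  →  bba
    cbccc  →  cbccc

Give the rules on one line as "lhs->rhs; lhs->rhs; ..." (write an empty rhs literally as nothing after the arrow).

  | cbbcaca => cbbcaa => cbbc
  | aca => aa => ε
  | acaabb => aaabb => abb
  | baabbcc => bbbcc

aa->; ac->a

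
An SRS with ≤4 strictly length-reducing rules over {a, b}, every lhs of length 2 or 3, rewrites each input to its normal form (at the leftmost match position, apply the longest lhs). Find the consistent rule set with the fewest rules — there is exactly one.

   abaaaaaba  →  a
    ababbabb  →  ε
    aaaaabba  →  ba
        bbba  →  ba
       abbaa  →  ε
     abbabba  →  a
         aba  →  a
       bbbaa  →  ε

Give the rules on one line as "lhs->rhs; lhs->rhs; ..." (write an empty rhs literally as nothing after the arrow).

aa->b; ab->; bb->

  | abaaaaaba => aaaaaba => baaaba => bbaba => aba => a
  | ababbabb => abbabb => babb => bb => ε
  | aaaaabba => baaabba => bbabba => abba => ba
  | bbba => ba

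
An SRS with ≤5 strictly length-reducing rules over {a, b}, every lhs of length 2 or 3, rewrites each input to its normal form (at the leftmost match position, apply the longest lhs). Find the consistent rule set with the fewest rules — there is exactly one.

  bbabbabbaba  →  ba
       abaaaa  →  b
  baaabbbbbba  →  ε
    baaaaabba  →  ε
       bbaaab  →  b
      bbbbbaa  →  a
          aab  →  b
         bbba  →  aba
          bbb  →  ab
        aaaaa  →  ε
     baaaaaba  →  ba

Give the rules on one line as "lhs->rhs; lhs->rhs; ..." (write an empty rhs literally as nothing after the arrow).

aa->b; aab->b; bb->a; bba->

  | bbabbabbaba => bbabbaba => bbaba => ba
  | abaaaa => abbaa => aa => b
  | baaabbbbbba => bbabbbbbba => bbbbbba => abbbba => aabba => bba => ε
  | baaaaabba => bbaaabba => aabba => bba => ε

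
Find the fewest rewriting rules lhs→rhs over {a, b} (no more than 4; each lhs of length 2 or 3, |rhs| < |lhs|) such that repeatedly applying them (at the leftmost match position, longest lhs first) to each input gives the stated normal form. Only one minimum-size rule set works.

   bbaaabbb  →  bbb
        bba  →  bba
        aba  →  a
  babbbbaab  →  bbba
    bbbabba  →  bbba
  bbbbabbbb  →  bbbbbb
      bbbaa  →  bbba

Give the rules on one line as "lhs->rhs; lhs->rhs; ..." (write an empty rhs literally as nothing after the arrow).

  | bbaaabbb => bbaabbb => bbabbb => bbb
  | bba
  | aba => aa => a
  | babbbbaab => bbbaab => bbbab => bbba

aa->a; ab->a; abb->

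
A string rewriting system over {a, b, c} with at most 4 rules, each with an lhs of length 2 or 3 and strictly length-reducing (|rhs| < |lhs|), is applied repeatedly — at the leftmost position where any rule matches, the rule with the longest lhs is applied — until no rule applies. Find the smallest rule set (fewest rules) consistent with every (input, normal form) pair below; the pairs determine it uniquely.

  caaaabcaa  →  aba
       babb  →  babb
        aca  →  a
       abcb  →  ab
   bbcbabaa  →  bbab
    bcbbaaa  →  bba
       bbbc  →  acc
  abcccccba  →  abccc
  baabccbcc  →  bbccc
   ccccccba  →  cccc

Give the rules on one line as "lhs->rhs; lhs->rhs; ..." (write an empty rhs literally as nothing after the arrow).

aa->; bbb->ac; ca->; cb->

  | caaaabcaa => aaabcaa => abcaa => aba
  | babb
  | aca => a
  | abcb => ab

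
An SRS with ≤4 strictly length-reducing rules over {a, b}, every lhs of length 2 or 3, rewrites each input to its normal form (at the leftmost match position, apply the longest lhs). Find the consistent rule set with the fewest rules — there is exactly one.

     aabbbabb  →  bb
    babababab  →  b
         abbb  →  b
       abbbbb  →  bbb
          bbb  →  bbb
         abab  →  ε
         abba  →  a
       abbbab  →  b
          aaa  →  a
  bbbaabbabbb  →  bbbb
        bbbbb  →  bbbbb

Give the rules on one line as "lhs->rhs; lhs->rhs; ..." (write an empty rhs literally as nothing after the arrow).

aa->; ab->; abb->aa; baa->

  | aabbbabb => bbbabb => bbbaa => bb
  | babababab => bababab => babab => bab => b
  | abbb => aab => b
  | abbbbb => aabbb => bbb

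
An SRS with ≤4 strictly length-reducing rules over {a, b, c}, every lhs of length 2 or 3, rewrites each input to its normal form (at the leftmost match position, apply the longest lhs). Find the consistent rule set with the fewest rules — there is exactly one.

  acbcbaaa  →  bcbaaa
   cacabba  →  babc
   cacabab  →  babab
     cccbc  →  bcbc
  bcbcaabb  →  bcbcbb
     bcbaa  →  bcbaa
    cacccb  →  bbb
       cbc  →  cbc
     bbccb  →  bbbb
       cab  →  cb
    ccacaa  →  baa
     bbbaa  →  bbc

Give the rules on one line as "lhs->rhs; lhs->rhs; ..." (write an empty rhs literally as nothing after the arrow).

ac->; bba->bc; ca->c; cc->b

  | acbcbaaa => bcbaaa
  | cacabba => ccabba => babba => babc
  | cacabab => ccabab => babab
  | cccbc => bcbc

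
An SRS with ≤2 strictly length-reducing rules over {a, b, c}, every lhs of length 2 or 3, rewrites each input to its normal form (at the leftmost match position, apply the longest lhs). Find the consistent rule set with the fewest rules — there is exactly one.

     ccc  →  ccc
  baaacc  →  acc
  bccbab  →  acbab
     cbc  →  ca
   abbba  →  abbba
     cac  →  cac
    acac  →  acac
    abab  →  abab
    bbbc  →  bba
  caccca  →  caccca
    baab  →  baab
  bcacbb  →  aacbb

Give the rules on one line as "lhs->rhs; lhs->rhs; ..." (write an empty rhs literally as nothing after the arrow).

  | ccc
  | baaacc => bccc => acc
  | bccbab => acbab
  | cbc => ca

aaa->c; bc->a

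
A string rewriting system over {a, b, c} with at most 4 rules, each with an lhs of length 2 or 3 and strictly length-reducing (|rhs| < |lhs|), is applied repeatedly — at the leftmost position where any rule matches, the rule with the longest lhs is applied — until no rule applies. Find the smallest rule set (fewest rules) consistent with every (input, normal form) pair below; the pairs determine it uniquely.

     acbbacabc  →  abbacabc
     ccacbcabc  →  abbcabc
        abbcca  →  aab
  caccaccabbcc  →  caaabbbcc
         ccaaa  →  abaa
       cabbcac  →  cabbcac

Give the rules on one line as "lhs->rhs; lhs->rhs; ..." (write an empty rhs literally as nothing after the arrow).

  | acbbacabc => abbacabc
  | ccacbcabc => abcbcabc => abbcabc
  | abbcca => abbab => abab => aab
  | caccaccabbcc => caabccabbcc => caababbbcc => caaabbbcc

bab->ab; cb->b; cca->ab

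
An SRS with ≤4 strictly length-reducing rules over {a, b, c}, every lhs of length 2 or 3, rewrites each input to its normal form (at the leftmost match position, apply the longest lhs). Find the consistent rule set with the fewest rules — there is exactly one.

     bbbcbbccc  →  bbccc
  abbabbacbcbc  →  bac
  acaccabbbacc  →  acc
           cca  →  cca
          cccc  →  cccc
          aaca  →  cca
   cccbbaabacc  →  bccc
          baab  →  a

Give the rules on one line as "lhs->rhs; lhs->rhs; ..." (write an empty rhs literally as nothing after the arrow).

  | bbbcbbccc => bbabccc => bbccc
  | abbabbacbcbc => babbacbcbc => bbacbcbc => bbabcbc => bbcbc => bac
  | acaccabbbacc => acaccbbacc => acacbbacc => acabbacc => acbacc => abacc => acc
  | cca

aa->c; ab->; bcb->a; cb->b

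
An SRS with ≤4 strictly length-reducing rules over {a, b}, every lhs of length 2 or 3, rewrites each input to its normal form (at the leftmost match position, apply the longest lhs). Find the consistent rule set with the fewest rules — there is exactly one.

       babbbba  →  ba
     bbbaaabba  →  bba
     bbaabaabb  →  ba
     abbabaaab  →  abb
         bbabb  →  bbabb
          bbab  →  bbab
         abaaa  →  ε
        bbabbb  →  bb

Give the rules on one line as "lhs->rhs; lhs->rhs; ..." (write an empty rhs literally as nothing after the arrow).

aa->; aab->; aba->aa; bbb->ba

  | babbbba => bababa => baaba => ba
  | bbbaaabba => baaaabba => baabba => bba
  | bbaabaabb => bbaabb => bbb => ba
  | abbabaaab => abbaaaab => abbaab => abb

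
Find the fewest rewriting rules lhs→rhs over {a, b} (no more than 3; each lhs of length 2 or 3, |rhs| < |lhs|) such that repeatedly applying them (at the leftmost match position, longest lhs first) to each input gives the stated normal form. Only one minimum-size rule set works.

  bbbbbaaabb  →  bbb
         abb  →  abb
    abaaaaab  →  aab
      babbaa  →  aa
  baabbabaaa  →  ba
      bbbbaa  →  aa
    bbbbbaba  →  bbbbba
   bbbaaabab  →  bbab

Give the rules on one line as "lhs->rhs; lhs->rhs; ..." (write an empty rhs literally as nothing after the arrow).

  | bbbbbaaabb => bbbbaaabb => bbbaaabb => bbaaabb => baaabb => aaabb => bbb
  | abb
  | abaaaaab => aaaaab => baab => aab
  | babbaa => babaa => baa => aa

aaa->b; aba->a; baa->aa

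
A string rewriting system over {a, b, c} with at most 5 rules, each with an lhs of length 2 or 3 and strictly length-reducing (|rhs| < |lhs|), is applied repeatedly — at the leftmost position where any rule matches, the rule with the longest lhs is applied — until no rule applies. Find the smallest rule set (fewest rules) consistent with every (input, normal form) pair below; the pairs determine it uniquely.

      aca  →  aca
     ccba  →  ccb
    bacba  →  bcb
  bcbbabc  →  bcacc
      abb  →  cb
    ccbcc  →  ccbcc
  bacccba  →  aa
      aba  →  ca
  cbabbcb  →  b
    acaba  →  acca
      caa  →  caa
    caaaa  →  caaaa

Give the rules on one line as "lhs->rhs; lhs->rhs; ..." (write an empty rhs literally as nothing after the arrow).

ab->c; ba->b; bb->a; ccc->

  | aca
  | ccba => ccb
  | bacba => bcba => bcb
  | bcbbabc => bcaabc => bcacc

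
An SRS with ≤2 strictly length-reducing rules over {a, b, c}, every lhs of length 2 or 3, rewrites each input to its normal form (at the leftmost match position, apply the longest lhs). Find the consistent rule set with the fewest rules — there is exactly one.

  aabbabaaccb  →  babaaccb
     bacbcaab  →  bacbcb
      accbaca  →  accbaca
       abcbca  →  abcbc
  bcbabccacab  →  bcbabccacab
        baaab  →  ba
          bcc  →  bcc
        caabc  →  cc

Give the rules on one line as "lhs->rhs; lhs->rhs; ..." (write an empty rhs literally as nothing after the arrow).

  | aabbabaaccb => babaaccb
  | bacbcaab => bacbcab => bacbcb
  | accbaca
  | abcbca => abcbc

aab->; bca->bc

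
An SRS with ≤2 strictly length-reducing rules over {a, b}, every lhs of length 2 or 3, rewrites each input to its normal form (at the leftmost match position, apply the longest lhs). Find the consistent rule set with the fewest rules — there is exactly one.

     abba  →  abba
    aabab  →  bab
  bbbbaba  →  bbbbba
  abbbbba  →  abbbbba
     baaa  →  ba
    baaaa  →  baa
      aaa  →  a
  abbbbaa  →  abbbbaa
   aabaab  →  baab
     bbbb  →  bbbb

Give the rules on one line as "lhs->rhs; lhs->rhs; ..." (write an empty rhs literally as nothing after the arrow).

  | abba
  | aabab => abab => bab
  | bbbbaba => bbbbba
  | abbbbba

aaa->a; aba->ba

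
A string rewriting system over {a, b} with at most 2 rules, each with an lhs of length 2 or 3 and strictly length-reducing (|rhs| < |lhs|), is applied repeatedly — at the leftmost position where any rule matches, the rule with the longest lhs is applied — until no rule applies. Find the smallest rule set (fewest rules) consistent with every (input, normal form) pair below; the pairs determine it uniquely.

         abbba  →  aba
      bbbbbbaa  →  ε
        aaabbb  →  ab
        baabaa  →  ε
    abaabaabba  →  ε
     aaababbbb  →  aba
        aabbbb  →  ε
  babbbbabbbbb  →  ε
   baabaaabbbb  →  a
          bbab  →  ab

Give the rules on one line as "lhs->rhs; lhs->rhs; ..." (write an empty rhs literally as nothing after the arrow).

  | abbba => aba
  | bbbbbbaa => bbbbaa => bbaa => aa => ε
  | aaabbb => abbb => ab
  | baabaa => bbaa => aa => ε

aa->; bb->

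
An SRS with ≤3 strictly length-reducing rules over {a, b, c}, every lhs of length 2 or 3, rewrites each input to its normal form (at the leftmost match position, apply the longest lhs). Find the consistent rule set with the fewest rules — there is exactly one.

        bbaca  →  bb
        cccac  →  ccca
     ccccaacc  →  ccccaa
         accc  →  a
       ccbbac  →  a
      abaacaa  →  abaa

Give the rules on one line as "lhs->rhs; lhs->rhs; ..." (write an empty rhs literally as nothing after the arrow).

ac->a; aca->; cb->

  | bbaca => bb
  | cccac => ccca
  | ccccaacc => ccccaac => ccccaa
  | accc => acc => ac => a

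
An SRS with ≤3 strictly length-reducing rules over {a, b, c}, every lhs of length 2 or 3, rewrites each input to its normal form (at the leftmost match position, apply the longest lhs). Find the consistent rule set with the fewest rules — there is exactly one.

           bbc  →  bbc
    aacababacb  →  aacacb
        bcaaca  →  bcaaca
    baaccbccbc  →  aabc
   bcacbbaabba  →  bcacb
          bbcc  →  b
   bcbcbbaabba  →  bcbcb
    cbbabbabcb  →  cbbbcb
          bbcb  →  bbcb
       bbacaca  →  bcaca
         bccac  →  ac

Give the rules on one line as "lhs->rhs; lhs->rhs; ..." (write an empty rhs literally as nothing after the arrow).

ba->; cc->a

  | bbc
  | aacababacb => aacabacb => aacacb
  | bcaaca
  | baaccbccbc => accbccbc => aabccbc => aababc => aabc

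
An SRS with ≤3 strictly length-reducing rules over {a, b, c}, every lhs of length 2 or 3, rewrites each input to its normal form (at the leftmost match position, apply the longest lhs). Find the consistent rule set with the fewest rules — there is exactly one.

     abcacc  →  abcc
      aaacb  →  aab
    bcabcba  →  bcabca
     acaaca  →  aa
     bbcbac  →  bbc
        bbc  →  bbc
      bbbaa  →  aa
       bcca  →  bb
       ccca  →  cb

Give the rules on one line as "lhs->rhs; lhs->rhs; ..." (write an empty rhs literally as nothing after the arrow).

ac->; ba->a; cca->b

  | abcacc => abcc
  | aaacb => aab
  | bcabcba => bcabca
  | acaaca => aaca => aa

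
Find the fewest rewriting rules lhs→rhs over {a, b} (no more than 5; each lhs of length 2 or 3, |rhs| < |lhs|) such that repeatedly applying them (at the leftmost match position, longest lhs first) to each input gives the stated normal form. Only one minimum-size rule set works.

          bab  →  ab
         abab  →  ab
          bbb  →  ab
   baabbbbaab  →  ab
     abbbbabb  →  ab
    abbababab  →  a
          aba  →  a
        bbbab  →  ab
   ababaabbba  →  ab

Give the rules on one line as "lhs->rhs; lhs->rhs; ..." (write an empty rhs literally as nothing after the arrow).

  | bab => ab
  | abab => aab => ab
  | bbb => ab
  | baabbbbaab => aabbbbaab => abbbbaab => aabbaab => abbaab => aaaab => abab => aab => ab

aa->a; aaa->ab; ba->a; bb->a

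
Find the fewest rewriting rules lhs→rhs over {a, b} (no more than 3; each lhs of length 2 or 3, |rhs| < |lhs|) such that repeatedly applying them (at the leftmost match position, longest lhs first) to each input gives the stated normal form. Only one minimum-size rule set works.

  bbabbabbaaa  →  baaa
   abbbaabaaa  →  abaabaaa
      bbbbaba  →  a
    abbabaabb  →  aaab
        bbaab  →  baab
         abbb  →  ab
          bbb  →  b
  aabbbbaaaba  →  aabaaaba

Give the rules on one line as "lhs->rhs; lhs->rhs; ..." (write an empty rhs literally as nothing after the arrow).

bab->; bb->b

  | bbabbabbaaa => babbabbaaa => babbaaa => baaa
  | abbbaabaaa => abbaabaaa => abaabaaa
  | bbbbaba => bbbaba => bbaba => baba => a
  | abbabaabb => ababaabb => aaabb => aaab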